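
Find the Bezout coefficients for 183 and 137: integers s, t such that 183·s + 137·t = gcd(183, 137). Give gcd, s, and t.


Euclidean algorithm on (183, 137) — divide until remainder is 0:
  183 = 1 · 137 + 46
  137 = 2 · 46 + 45
  46 = 1 · 45 + 1
  45 = 45 · 1 + 0
gcd(183, 137) = 1.
Track Bezout coefficients alongside the remainders: start with r₀ = 183 = a·1 + b·0 (s = 1, t = 0) and r₁ = 137 = a·0 + b·1 (s = 0, t = 1); each new remainder r_{k+1} = r_{k-1} − q_k·r_k inherits s_{k+1} = s_{k-1} − q_k·s_k, t_{k+1} = t_{k-1} − q_k·t_k, so r_k = a·s_k + b·t_k at every step:
  q = 1: r = 46, s = 1 − 1·0 = 1, t = 0 − 1·1 = -1  (check: 183·1 + 137·(-1) = 46)
  q = 2: r = 45, s = 0 − 2·1 = -2, t = 1 − 2·(-1) = 3  (check: 183·(-2) + 137·3 = 45)
  q = 1: r = 1, s = 1 − 1·(-2) = 3, t = -1 − 1·3 = -4  (check: 183·3 + 137·(-4) = 1)
The row with r = 1 (the gcd) gives the Bezout coefficients s = 3, t = -4.
Result: 183 · (3) + 137 · (-4) = 1.

gcd(183, 137) = 1; s = 3, t = -4 (check: 183·3 + 137·(-4) = 1).


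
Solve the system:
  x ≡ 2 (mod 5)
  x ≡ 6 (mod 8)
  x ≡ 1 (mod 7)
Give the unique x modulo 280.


Moduli 5, 8, 7 are pairwise coprime; by CRT there is a unique solution modulo M = 5 · 8 · 7 = 280.
Solve pairwise, accumulating the modulus:
  Start with x ≡ 2 (mod 5).
  Combine with x ≡ 6 (mod 8): since gcd(5, 8) = 1, we get a unique residue mod 40.
    Write x = 2 + 5·t and substitute into x ≡ 6 (mod 8): 5·t ≡ 6 − 2 = 4 (mod 8).
    The inverse of 5 mod 8 is 5 (since 5·5 = 25 = 3·8 + 1), so t ≡ 5·4 = 20 ≡ 4 (mod 8).
    Then x = 2 + 5·4 = 22, valid modulo lcm(5, 8) = 40: x ≡ 22 (mod 40).
  Combine with x ≡ 1 (mod 7): since gcd(40, 7) = 1, we get a unique residue mod 280.
    Write x = 22 + 40·t and substitute into x ≡ 1 (mod 7): 40·t ≡ 1 − 22 = -21 (mod 7).
    Reduce coefficients mod 7: 5·t ≡ 0 (mod 7).
    The inverse of 5 mod 7 is 3 (since 5·3 = 15 = 2·7 + 1), so t ≡ 3·0 = 0 ≡ 0 (mod 7).
    Then x = 22 + 40·0 = 22, valid modulo lcm(40, 7) = 280: x ≡ 22 (mod 280).
Verify: 22 mod 5 = 2 ✓, 22 mod 8 = 6 ✓, 22 mod 7 = 1 ✓.

x ≡ 22 (mod 280).


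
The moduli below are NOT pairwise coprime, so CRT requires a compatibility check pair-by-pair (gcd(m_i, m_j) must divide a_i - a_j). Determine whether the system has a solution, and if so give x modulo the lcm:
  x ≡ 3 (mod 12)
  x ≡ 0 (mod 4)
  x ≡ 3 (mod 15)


Moduli 12, 4, 15 are not pairwise coprime, so CRT works modulo lcm(m_i) when all pairwise compatibility conditions hold.
Pairwise compatibility: gcd(m_i, m_j) must divide a_i - a_j for every pair.
Merge one congruence at a time:
  Start: x ≡ 3 (mod 12).
  Combine with x ≡ 0 (mod 4): gcd(12, 4) = 4, and 0 - 3 = -3 is NOT divisible by 4.
    ⇒ system is inconsistent (no integer solution).

No solution (the system is inconsistent).


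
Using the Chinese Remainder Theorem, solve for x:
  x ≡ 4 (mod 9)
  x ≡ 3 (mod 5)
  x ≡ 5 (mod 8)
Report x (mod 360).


Moduli 9, 5, 8 are pairwise coprime; by CRT there is a unique solution modulo M = 9 · 5 · 8 = 360.
Solve pairwise, accumulating the modulus:
  Start with x ≡ 4 (mod 9).
  Combine with x ≡ 3 (mod 5): since gcd(9, 5) = 1, we get a unique residue mod 45.
    Write x = 4 + 9·t and substitute into x ≡ 3 (mod 5): 9·t ≡ 3 − 4 = -1 (mod 5).
    Reduce coefficients mod 5: 4·t ≡ 4 (mod 5).
    The inverse of 4 mod 5 is 4 (since 4·4 = 16 = 3·5 + 1), so t ≡ 4·4 = 16 ≡ 1 (mod 5).
    Then x = 4 + 9·1 = 13, valid modulo lcm(9, 5) = 45: x ≡ 13 (mod 45).
  Combine with x ≡ 5 (mod 8): since gcd(45, 8) = 1, we get a unique residue mod 360.
    Write x = 13 + 45·t and substitute into x ≡ 5 (mod 8): 45·t ≡ 5 − 13 = -8 (mod 8).
    Reduce coefficients mod 8: 5·t ≡ 0 (mod 8).
    The inverse of 5 mod 8 is 5 (since 5·5 = 25 = 3·8 + 1), so t ≡ 5·0 = 0 ≡ 0 (mod 8).
    Then x = 13 + 45·0 = 13, valid modulo lcm(45, 8) = 360: x ≡ 13 (mod 360).
Verify: 13 mod 9 = 4 ✓, 13 mod 5 = 3 ✓, 13 mod 8 = 5 ✓.

x ≡ 13 (mod 360).


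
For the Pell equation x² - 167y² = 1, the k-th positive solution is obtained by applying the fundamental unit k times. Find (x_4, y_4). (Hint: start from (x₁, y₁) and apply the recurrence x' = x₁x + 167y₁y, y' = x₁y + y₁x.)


Step 1: Find the fundamental solution (x₁, y₁) of x² - 167y² = 1.
  Expand √167 as a continued fraction. a₀ = ⌊√167⌋ = 12; iterate m_{k+1} = d_k·a_k − m_k, d_{k+1} = (167 − m_{k+1}²)/d_k, a_{k+1} = ⌊(a₀ + m_{k+1})/d_{k+1}⌋ (starting m₀ = 0, d₀ = 1), with convergents p_k = a_k·p_{k-1} + p_{k-2}, q_k = a_k·q_{k-1} + q_{k-2} (p₋₁ = 1, q₋₁ = 0):
  k = 0: a₀ = 12; p₀/q₀ = 12/1; p₀² − 167·q₀² = 144 − 167 = -23.
  k = 1: m = 12, d = 23, a = ⌊(12 + 12)/23⌋ = 1; p/q = (1·12 + 1)/(1·1 + 0) = 13/1; p² − 167·q² = 169 − 167 = 2.
  k = 2: m = 11, d = 2, a = ⌊(12 + 11)/2⌋ = 11; p/q = (11·13 + 12)/(11·1 + 1) = 155/12; p² − 167·q² = 24025 − 24048 = -23.
  k = 3: m = 11, d = 23, a = ⌊(12 + 11)/23⌋ = 1; p/q = (1·155 + 13)/(1·12 + 1) = 168/13; p² − 167·q² = 28224 − 28223 = 1.
  The first convergent with p² − 167·q² = 1 gives the fundamental solution (x₁, y₁) = (168, 13).
Step 2: Apply the recurrence (x_{n+1}, y_{n+1}) = (x₁x_n + 167y₁y_n, x₁y_n + y₁x_n) repeatedly.
  From (x_1, y_1) = (168, 13): x_2 = 168·168 + 167·13·13 = 56447; y_2 = 168·13 + 13·168 = 4368.
  From (x_2, y_2) = (56447, 4368): x_3 = 168·56447 + 167·13·4368 = 18966024; y_3 = 168·4368 + 13·56447 = 1467635.
  From (x_3, y_3) = (18966024, 1467635): x_4 = 168·18966024 + 167·13·1467635 = 6372527617; y_4 = 168·1467635 + 13·18966024 = 493120992.
Step 3: Verify x_4² - 167·y_4² = 40609108229427698689 - 40609108229427698688 = 1 (should be 1). ✓

(x_1, y_1) = (168, 13); (x_4, y_4) = (6372527617, 493120992).


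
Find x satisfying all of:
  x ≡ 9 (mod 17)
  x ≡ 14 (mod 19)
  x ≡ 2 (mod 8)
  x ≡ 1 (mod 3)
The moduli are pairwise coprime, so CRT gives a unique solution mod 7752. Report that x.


Product of moduli M = 17 · 19 · 8 · 3 = 7752.
Merge one congruence at a time:
  Start: x ≡ 9 (mod 17).
  Combine with x ≡ 14 (mod 19); new modulus lcm = 323.
    Write x = 9 + 17·t and substitute into x ≡ 14 (mod 19): 17·t ≡ 14 − 9 = 5 (mod 19).
    The inverse of 17 mod 19 is 9 (since 17·9 = 153 = 8·19 + 1), so t ≡ 9·5 = 45 ≡ 7 (mod 19).
    Then x = 9 + 17·7 = 128, valid modulo lcm(17, 19) = 323: x ≡ 128 (mod 323).
  Combine with x ≡ 2 (mod 8); new modulus lcm = 2584.
    Write x = 128 + 323·t and substitute into x ≡ 2 (mod 8): 323·t ≡ 2 − 128 = -126 (mod 8).
    Reduce coefficients mod 8: 3·t ≡ 2 (mod 8).
    The inverse of 3 mod 8 is 3 (since 3·3 = 9 = 1·8 + 1), so t ≡ 3·2 = 6 ≡ 6 (mod 8).
    Then x = 128 + 323·6 = 2066, valid modulo lcm(323, 8) = 2584: x ≡ 2066 (mod 2584).
  Combine with x ≡ 1 (mod 3); new modulus lcm = 7752.
    Write x = 2066 + 2584·t and substitute into x ≡ 1 (mod 3): 2584·t ≡ 1 − 2066 = -2065 (mod 3).
    Reduce coefficients mod 3: 1·t ≡ 2 (mod 3).
    So t ≡ 2 (mod 3).
    Then x = 2066 + 2584·2 = 7234, valid modulo lcm(2584, 3) = 7752: x ≡ 7234 (mod 7752).
Verify against each original: 7234 mod 17 = 9, 7234 mod 19 = 14, 7234 mod 8 = 2, 7234 mod 3 = 1.

x ≡ 7234 (mod 7752).


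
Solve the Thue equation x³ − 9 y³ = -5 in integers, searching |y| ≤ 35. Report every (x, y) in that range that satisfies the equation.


The equation is x³ - 9y³ = -5. For fixed y, x³ = 9·y³ − 5, so a solution requires the RHS to be a perfect cube.
Strategy: iterate y from -35 to 35, compute RHS = 9·y³ − 5, and check whether it is a (positive or negative) perfect cube.
Check small values of y:
  y = 0: RHS = -5 is not a perfect cube.
  y = 1: RHS = 4 is not a perfect cube.
  y = -1: RHS = -14 is not a perfect cube.
  y = 2: RHS = 67 is not a perfect cube.
  y = -2: RHS = -77 is not a perfect cube.
  y = 3: RHS = 238 is not a perfect cube.
  y = -3: RHS = -248 is not a perfect cube.
Continuing the search up to |y| = 35 finds no solutions either.
No (x, y) in the scanned range satisfies the equation.

No integer solutions with |y| ≤ 35.


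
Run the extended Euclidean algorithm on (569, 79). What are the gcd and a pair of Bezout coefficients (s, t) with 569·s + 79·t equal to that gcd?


Euclidean algorithm on (569, 79) — divide until remainder is 0:
  569 = 7 · 79 + 16
  79 = 4 · 16 + 15
  16 = 1 · 15 + 1
  15 = 15 · 1 + 0
gcd(569, 79) = 1.
Track Bezout coefficients alongside the remainders: start with r₀ = 569 = a·1 + b·0 (s = 1, t = 0) and r₁ = 79 = a·0 + b·1 (s = 0, t = 1); each new remainder r_{k+1} = r_{k-1} − q_k·r_k inherits s_{k+1} = s_{k-1} − q_k·s_k, t_{k+1} = t_{k-1} − q_k·t_k, so r_k = a·s_k + b·t_k at every step:
  q = 7: r = 16, s = 1 − 7·0 = 1, t = 0 − 7·1 = -7  (check: 569·1 + 79·(-7) = 16)
  q = 4: r = 15, s = 0 − 4·1 = -4, t = 1 − 4·(-7) = 29  (check: 569·(-4) + 79·29 = 15)
  q = 1: r = 1, s = 1 − 1·(-4) = 5, t = -7 − 1·29 = -36  (check: 569·5 + 79·(-36) = 1)
The row with r = 1 (the gcd) gives the Bezout coefficients s = 5, t = -36.
Result: 569 · (5) + 79 · (-36) = 1.

gcd(569, 79) = 1; s = 5, t = -36 (check: 569·5 + 79·(-36) = 1).


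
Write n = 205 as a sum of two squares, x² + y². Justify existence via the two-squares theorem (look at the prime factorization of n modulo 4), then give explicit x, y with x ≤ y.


Step 1: Factor n = 205 = 5 · 41.
Step 2: Check the mod-4 condition on each prime factor: 5 ≡ 1 (mod 4), exponent 1; 41 ≡ 1 (mod 4), exponent 1.
All primes ≡ 3 (mod 4) appear to even exponent (or don't appear), so by the two-squares theorem n IS expressible as a sum of two squares.
Step 3: Build a representation. Here n = 5 · 41 is a product of primes ≡ 1 (mod 4). Each prime p ≡ 1 (mod 4) is itself a sum of two squares; find a² by testing p − a² for a perfect square:
  5: 5 − 1² = 4 = 2² ⇒ 5 = 1² + 2².
  41: 41 − 1² = 40, 41 − 2² = 37, 41 − 3² = 32, 41 − 4² = 25 = 5² ⇒ 41 = 4² + 5².
  Combine using the Brahmagupta–Fibonacci identity (a² + b²)(c² + d²) = (ac − bd)² + (ad + bc)² = (ac + bd)² + (ad − bc)²:
  5 · 41 = 205: from (1² + 2²)(4² + 5²), take (1·4 − 2·5, 1·5 + 2·4) = (4 − 10, 5 + 8) = (-6, 13); dropping signs (only squares matter) gives (6, 13); check 6² + 13² = 36 + 169 = 205 ✓.
Step 4: Order so x ≤ y and verify: 6² + 13² = 36 + 169 = 205 = n. ✓

n = 205 = 6² + 13² (one valid representation with x ≤ y).


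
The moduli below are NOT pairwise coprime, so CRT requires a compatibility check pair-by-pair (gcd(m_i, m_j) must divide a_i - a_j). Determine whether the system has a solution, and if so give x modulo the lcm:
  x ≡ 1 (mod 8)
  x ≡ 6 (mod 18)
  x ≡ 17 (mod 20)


Moduli 8, 18, 20 are not pairwise coprime, so CRT works modulo lcm(m_i) when all pairwise compatibility conditions hold.
Pairwise compatibility: gcd(m_i, m_j) must divide a_i - a_j for every pair.
Merge one congruence at a time:
  Start: x ≡ 1 (mod 8).
  Combine with x ≡ 6 (mod 18): gcd(8, 18) = 2, and 6 - 1 = 5 is NOT divisible by 2.
    ⇒ system is inconsistent (no integer solution).

No solution (the system is inconsistent).


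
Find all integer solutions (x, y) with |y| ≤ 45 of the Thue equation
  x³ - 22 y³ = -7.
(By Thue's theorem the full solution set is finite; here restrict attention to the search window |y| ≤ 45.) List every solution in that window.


The equation is x³ - 22y³ = -7. For fixed y, x³ = 22·y³ − 7, so a solution requires the RHS to be a perfect cube.
Strategy: iterate y from -45 to 45, compute RHS = 22·y³ − 7, and check whether it is a (positive or negative) perfect cube.
Check small values of y:
  y = 0: RHS = -7 is not a perfect cube.
  y = 1: RHS = 15 is not a perfect cube.
  y = -1: RHS = -29 is not a perfect cube.
  y = 2: RHS = 169 is not a perfect cube.
  y = -2: RHS = -183 is not a perfect cube.
  y = 3: RHS = 587 is not a perfect cube.
  y = -3: RHS = -601 is not a perfect cube.
Continuing the search up to |y| = 45 finds no solutions either.
No (x, y) in the scanned range satisfies the equation.

No integer solutions with |y| ≤ 45.


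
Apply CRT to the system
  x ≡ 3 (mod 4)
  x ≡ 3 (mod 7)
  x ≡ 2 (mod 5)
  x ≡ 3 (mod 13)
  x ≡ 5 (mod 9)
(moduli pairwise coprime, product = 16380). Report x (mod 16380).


Product of moduli M = 4 · 7 · 5 · 13 · 9 = 16380.
Merge one congruence at a time:
  Start: x ≡ 3 (mod 4).
  Combine with x ≡ 3 (mod 7); new modulus lcm = 28.
    Write x = 3 + 4·t and substitute into x ≡ 3 (mod 7): 4·t ≡ 3 − 3 = 0 (mod 7).
    The inverse of 4 mod 7 is 2 (since 4·2 = 8 = 1·7 + 1), so t ≡ 2·0 = 0 ≡ 0 (mod 7).
    Then x = 3 + 4·0 = 3, valid modulo lcm(4, 7) = 28: x ≡ 3 (mod 28).
  Combine with x ≡ 2 (mod 5); new modulus lcm = 140.
    Write x = 3 + 28·t and substitute into x ≡ 2 (mod 5): 28·t ≡ 2 − 3 = -1 (mod 5).
    Reduce coefficients mod 5: 3·t ≡ 4 (mod 5).
    The inverse of 3 mod 5 is 2 (since 3·2 = 6 = 1·5 + 1), so t ≡ 2·4 = 8 ≡ 3 (mod 5).
    Then x = 3 + 28·3 = 87, valid modulo lcm(28, 5) = 140: x ≡ 87 (mod 140).
  Combine with x ≡ 3 (mod 13); new modulus lcm = 1820.
    Write x = 87 + 140·t and substitute into x ≡ 3 (mod 13): 140·t ≡ 3 − 87 = -84 (mod 13).
    Reduce coefficients mod 13: 10·t ≡ 7 (mod 13).
    The inverse of 10 mod 13 is 4 (since 10·4 = 40 = 3·13 + 1), so t ≡ 4·7 = 28 ≡ 2 (mod 13).
    Then x = 87 + 140·2 = 367, valid modulo lcm(140, 13) = 1820: x ≡ 367 (mod 1820).
  Combine with x ≡ 5 (mod 9); new modulus lcm = 16380.
    Write x = 367 + 1820·t and substitute into x ≡ 5 (mod 9): 1820·t ≡ 5 − 367 = -362 (mod 9).
    Reduce coefficients mod 9: 2·t ≡ 7 (mod 9).
    The inverse of 2 mod 9 is 5 (since 2·5 = 10 = 1·9 + 1), so t ≡ 5·7 = 35 ≡ 8 (mod 9).
    Then x = 367 + 1820·8 = 14927, valid modulo lcm(1820, 9) = 16380: x ≡ 14927 (mod 16380).
Verify against each original: 14927 mod 4 = 3, 14927 mod 7 = 3, 14927 mod 5 = 2, 14927 mod 13 = 3, 14927 mod 9 = 5.

x ≡ 14927 (mod 16380).


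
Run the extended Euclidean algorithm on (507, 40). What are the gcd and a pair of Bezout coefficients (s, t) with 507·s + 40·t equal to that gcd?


Euclidean algorithm on (507, 40) — divide until remainder is 0:
  507 = 12 · 40 + 27
  40 = 1 · 27 + 13
  27 = 2 · 13 + 1
  13 = 13 · 1 + 0
gcd(507, 40) = 1.
Track Bezout coefficients alongside the remainders: start with r₀ = 507 = a·1 + b·0 (s = 1, t = 0) and r₁ = 40 = a·0 + b·1 (s = 0, t = 1); each new remainder r_{k+1} = r_{k-1} − q_k·r_k inherits s_{k+1} = s_{k-1} − q_k·s_k, t_{k+1} = t_{k-1} − q_k·t_k, so r_k = a·s_k + b·t_k at every step:
  q = 12: r = 27, s = 1 − 12·0 = 1, t = 0 − 12·1 = -12  (check: 507·1 + 40·(-12) = 27)
  q = 1: r = 13, s = 0 − 1·1 = -1, t = 1 − 1·(-12) = 13  (check: 507·(-1) + 40·13 = 13)
  q = 2: r = 1, s = 1 − 2·(-1) = 3, t = -12 − 2·13 = -38  (check: 507·3 + 40·(-38) = 1)
The row with r = 1 (the gcd) gives the Bezout coefficients s = 3, t = -38.
Result: 507 · (3) + 40 · (-38) = 1.

gcd(507, 40) = 1; s = 3, t = -38 (check: 507·3 + 40·(-38) = 1).


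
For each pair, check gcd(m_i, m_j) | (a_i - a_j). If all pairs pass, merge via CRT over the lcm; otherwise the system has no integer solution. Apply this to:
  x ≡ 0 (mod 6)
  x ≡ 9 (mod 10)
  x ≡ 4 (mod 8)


Moduli 6, 10, 8 are not pairwise coprime, so CRT works modulo lcm(m_i) when all pairwise compatibility conditions hold.
Pairwise compatibility: gcd(m_i, m_j) must divide a_i - a_j for every pair.
Merge one congruence at a time:
  Start: x ≡ 0 (mod 6).
  Combine with x ≡ 9 (mod 10): gcd(6, 10) = 2, and 9 - 0 = 9 is NOT divisible by 2.
    ⇒ system is inconsistent (no integer solution).

No solution (the system is inconsistent).


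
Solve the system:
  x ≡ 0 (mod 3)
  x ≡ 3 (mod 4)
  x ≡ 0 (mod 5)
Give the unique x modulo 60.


Moduli 3, 4, 5 are pairwise coprime; by CRT there is a unique solution modulo M = 3 · 4 · 5 = 60.
Solve pairwise, accumulating the modulus:
  Start with x ≡ 0 (mod 3).
  Combine with x ≡ 3 (mod 4): since gcd(3, 4) = 1, we get a unique residue mod 12.
    Write x = 0 + 3·t and substitute into x ≡ 3 (mod 4): 3·t ≡ 3 − 0 = 3 (mod 4).
    The inverse of 3 mod 4 is 3 (since 3·3 = 9 = 2·4 + 1), so t ≡ 3·3 = 9 ≡ 1 (mod 4).
    Then x = 0 + 3·1 = 3, valid modulo lcm(3, 4) = 12: x ≡ 3 (mod 12).
  Combine with x ≡ 0 (mod 5): since gcd(12, 5) = 1, we get a unique residue mod 60.
    Write x = 3 + 12·t and substitute into x ≡ 0 (mod 5): 12·t ≡ 0 − 3 = -3 (mod 5).
    Reduce coefficients mod 5: 2·t ≡ 2 (mod 5).
    The inverse of 2 mod 5 is 3 (since 2·3 = 6 = 1·5 + 1), so t ≡ 3·2 = 6 ≡ 1 (mod 5).
    Then x = 3 + 12·1 = 15, valid modulo lcm(12, 5) = 60: x ≡ 15 (mod 60).
Verify: 15 mod 3 = 0 ✓, 15 mod 4 = 3 ✓, 15 mod 5 = 0 ✓.

x ≡ 15 (mod 60).


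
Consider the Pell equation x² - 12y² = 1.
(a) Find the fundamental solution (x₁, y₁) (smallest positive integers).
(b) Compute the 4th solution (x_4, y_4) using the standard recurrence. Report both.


Step 1: Find the fundamental solution (x₁, y₁) of x² - 12y² = 1.
  Expand √12 as a continued fraction. a₀ = ⌊√12⌋ = 3; iterate m_{k+1} = d_k·a_k − m_k, d_{k+1} = (12 − m_{k+1}²)/d_k, a_{k+1} = ⌊(a₀ + m_{k+1})/d_{k+1}⌋ (starting m₀ = 0, d₀ = 1), with convergents p_k = a_k·p_{k-1} + p_{k-2}, q_k = a_k·q_{k-1} + q_{k-2} (p₋₁ = 1, q₋₁ = 0):
  k = 0: a₀ = 3; p₀/q₀ = 3/1; p₀² − 12·q₀² = 9 − 12 = -3.
  k = 1: m = 3, d = 3, a = ⌊(3 + 3)/3⌋ = 2; p/q = (2·3 + 1)/(2·1 + 0) = 7/2; p² − 12·q² = 49 − 48 = 1.
  The first convergent with p² − 12·q² = 1 gives the fundamental solution (x₁, y₁) = (7, 2).
Step 2: Apply the recurrence (x_{n+1}, y_{n+1}) = (x₁x_n + 12y₁y_n, x₁y_n + y₁x_n) repeatedly.
  From (x_1, y_1) = (7, 2): x_2 = 7·7 + 12·2·2 = 97; y_2 = 7·2 + 2·7 = 28.
  From (x_2, y_2) = (97, 28): x_3 = 7·97 + 12·2·28 = 1351; y_3 = 7·28 + 2·97 = 390.
  From (x_3, y_3) = (1351, 390): x_4 = 7·1351 + 12·2·390 = 18817; y_4 = 7·390 + 2·1351 = 5432.
Step 3: Verify x_4² - 12·y_4² = 354079489 - 354079488 = 1 (should be 1). ✓

(x_1, y_1) = (7, 2); (x_4, y_4) = (18817, 5432).


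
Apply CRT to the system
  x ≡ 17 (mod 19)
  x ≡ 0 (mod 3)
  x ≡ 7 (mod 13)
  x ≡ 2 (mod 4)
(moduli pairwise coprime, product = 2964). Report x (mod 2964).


Product of moduli M = 19 · 3 · 13 · 4 = 2964.
Merge one congruence at a time:
  Start: x ≡ 17 (mod 19).
  Combine with x ≡ 0 (mod 3); new modulus lcm = 57.
    Write x = 17 + 19·t and substitute into x ≡ 0 (mod 3): 19·t ≡ 0 − 17 = -17 (mod 3).
    Reduce coefficients mod 3: 1·t ≡ 1 (mod 3).
    So t ≡ 1 (mod 3).
    Then x = 17 + 19·1 = 36, valid modulo lcm(19, 3) = 57: x ≡ 36 (mod 57).
  Combine with x ≡ 7 (mod 13); new modulus lcm = 741.
    Write x = 36 + 57·t and substitute into x ≡ 7 (mod 13): 57·t ≡ 7 − 36 = -29 (mod 13).
    Reduce coefficients mod 13: 5·t ≡ 10 (mod 13).
    The inverse of 5 mod 13 is 8 (since 5·8 = 40 = 3·13 + 1), so t ≡ 8·10 = 80 ≡ 2 (mod 13).
    Then x = 36 + 57·2 = 150, valid modulo lcm(57, 13) = 741: x ≡ 150 (mod 741).
  Combine with x ≡ 2 (mod 4); new modulus lcm = 2964.
    Write x = 150 + 741·t and substitute into x ≡ 2 (mod 4): 741·t ≡ 2 − 150 = -148 (mod 4).
    Reduce coefficients mod 4: 1·t ≡ 0 (mod 4).
    So t ≡ 0 (mod 4).
    Then x = 150 + 741·0 = 150, valid modulo lcm(741, 4) = 2964: x ≡ 150 (mod 2964).
Verify against each original: 150 mod 19 = 17, 150 mod 3 = 0, 150 mod 13 = 7, 150 mod 4 = 2.

x ≡ 150 (mod 2964).


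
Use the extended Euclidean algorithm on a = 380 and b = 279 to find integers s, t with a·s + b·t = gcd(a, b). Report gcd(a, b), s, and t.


Euclidean algorithm on (380, 279) — divide until remainder is 0:
  380 = 1 · 279 + 101
  279 = 2 · 101 + 77
  101 = 1 · 77 + 24
  77 = 3 · 24 + 5
  24 = 4 · 5 + 4
  5 = 1 · 4 + 1
  4 = 4 · 1 + 0
gcd(380, 279) = 1.
Track Bezout coefficients alongside the remainders: start with r₀ = 380 = a·1 + b·0 (s = 1, t = 0) and r₁ = 279 = a·0 + b·1 (s = 0, t = 1); each new remainder r_{k+1} = r_{k-1} − q_k·r_k inherits s_{k+1} = s_{k-1} − q_k·s_k, t_{k+1} = t_{k-1} − q_k·t_k, so r_k = a·s_k + b·t_k at every step:
  q = 1: r = 101, s = 1 − 1·0 = 1, t = 0 − 1·1 = -1  (check: 380·1 + 279·(-1) = 101)
  q = 2: r = 77, s = 0 − 2·1 = -2, t = 1 − 2·(-1) = 3  (check: 380·(-2) + 279·3 = 77)
  q = 1: r = 24, s = 1 − 1·(-2) = 3, t = -1 − 1·3 = -4  (check: 380·3 + 279·(-4) = 24)
  q = 3: r = 5, s = -2 − 3·3 = -11, t = 3 − 3·(-4) = 15  (check: 380·(-11) + 279·15 = 5)
  q = 4: r = 4, s = 3 − 4·(-11) = 47, t = -4 − 4·15 = -64  (check: 380·47 + 279·(-64) = 4)
  q = 1: r = 1, s = -11 − 1·47 = -58, t = 15 − 1·(-64) = 79  (check: 380·(-58) + 279·79 = 1)
The row with r = 1 (the gcd) gives the Bezout coefficients s = -58, t = 79.
Result: 380 · (-58) + 279 · (79) = 1.

gcd(380, 279) = 1; s = -58, t = 79 (check: 380·(-58) + 279·79 = 1).


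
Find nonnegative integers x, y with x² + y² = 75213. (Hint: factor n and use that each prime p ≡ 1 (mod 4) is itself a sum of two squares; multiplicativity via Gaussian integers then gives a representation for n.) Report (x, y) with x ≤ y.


Step 1: Factor n = 75213 = 3^2 · 61 · 137.
Step 2: Check the mod-4 condition on each prime factor: 3 ≡ 3 (mod 4), exponent 2 (must be even); 61 ≡ 1 (mod 4), exponent 1; 137 ≡ 1 (mod 4), exponent 1.
All primes ≡ 3 (mod 4) appear to even exponent (or don't appear), so by the two-squares theorem n IS expressible as a sum of two squares.
Step 3: Build a representation. Group n = k² · m with k = 3 and m = 61 · 137 = 8357 (a product of primes ≡ 1 (mod 4)); a representation of m scales to one of n via (k·x)² + (k·y)² = k²(x² + y²). Each prime p ≡ 1 (mod 4) is itself a sum of two squares; find a² by testing p − a² for a perfect square:
  61: 61 − 1² = 60, 61 − 2² = 57, 61 − 3² = 52, 61 − 4² = 45, 61 − 5² = 36 = 6² ⇒ 61 = 5² + 6².
  137: 137 − 1² = 136, 137 − 2² = 133, 137 − 3² = 128, 137 − 4² = 121 = 11² ⇒ 137 = 4² + 11².
  Combine using the Brahmagupta–Fibonacci identity (a² + b²)(c² + d²) = (ac − bd)² + (ad + bc)² = (ac + bd)² + (ad − bc)²:
  61 · 137 = 8357: from (5² + 6²)(4² + 11²), take (5·4 − 6·11, 5·11 + 6·4) = (20 − 66, 55 + 24) = (-46, 79); dropping signs (only squares matter) gives (46, 79); check 46² + 79² = 2116 + 6241 = 8357 ✓.
  Scale by k = 3: (3·46, 3·79) = (138, 237).
Step 4: Order so x ≤ y and verify: 138² + 237² = 19044 + 56169 = 75213 = n. ✓

n = 75213 = 138² + 237² (one valid representation with x ≤ y).


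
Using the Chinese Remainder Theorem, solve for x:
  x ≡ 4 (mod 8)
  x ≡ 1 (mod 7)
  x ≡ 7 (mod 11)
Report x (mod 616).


Moduli 8, 7, 11 are pairwise coprime; by CRT there is a unique solution modulo M = 8 · 7 · 11 = 616.
Solve pairwise, accumulating the modulus:
  Start with x ≡ 4 (mod 8).
  Combine with x ≡ 1 (mod 7): since gcd(8, 7) = 1, we get a unique residue mod 56.
    Write x = 4 + 8·t and substitute into x ≡ 1 (mod 7): 8·t ≡ 1 − 4 = -3 (mod 7).
    Reduce coefficients mod 7: 1·t ≡ 4 (mod 7).
    So t ≡ 4 (mod 7).
    Then x = 4 + 8·4 = 36, valid modulo lcm(8, 7) = 56: x ≡ 36 (mod 56).
  Combine with x ≡ 7 (mod 11): since gcd(56, 11) = 1, we get a unique residue mod 616.
    Write x = 36 + 56·t and substitute into x ≡ 7 (mod 11): 56·t ≡ 7 − 36 = -29 (mod 11).
    Reduce coefficients mod 11: 1·t ≡ 4 (mod 11).
    So t ≡ 4 (mod 11).
    Then x = 36 + 56·4 = 260, valid modulo lcm(56, 11) = 616: x ≡ 260 (mod 616).
Verify: 260 mod 8 = 4 ✓, 260 mod 7 = 1 ✓, 260 mod 11 = 7 ✓.

x ≡ 260 (mod 616).


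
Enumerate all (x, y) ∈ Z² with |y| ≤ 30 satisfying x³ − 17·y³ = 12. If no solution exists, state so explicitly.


The equation is x³ - 17y³ = 12. For fixed y, x³ = 17·y³ + 12, so a solution requires the RHS to be a perfect cube.
Strategy: iterate y from -30 to 30, compute RHS = 17·y³ + 12, and check whether it is a (positive or negative) perfect cube.
Check small values of y:
  y = 0: RHS = 12 is not a perfect cube.
  y = 1: RHS = 29 is not a perfect cube.
  y = -1: RHS = -5 is not a perfect cube.
  y = 2: RHS = 148 is not a perfect cube.
  y = -2: RHS = -124 is not a perfect cube.
  y = 3: RHS = 471 is not a perfect cube.
  y = -3: RHS = -447 is not a perfect cube.
Continuing the search up to |y| = 30 finds no solutions either.
No (x, y) in the scanned range satisfies the equation.

No integer solutions with |y| ≤ 30.


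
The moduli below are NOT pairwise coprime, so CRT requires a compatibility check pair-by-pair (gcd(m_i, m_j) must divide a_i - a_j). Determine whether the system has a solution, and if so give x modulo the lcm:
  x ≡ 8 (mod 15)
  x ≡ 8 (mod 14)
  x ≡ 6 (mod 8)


Moduli 15, 14, 8 are not pairwise coprime, so CRT works modulo lcm(m_i) when all pairwise compatibility conditions hold.
Pairwise compatibility: gcd(m_i, m_j) must divide a_i - a_j for every pair.
Merge one congruence at a time:
  Start: x ≡ 8 (mod 15).
  Combine with x ≡ 8 (mod 14): gcd(15, 14) = 1; 8 - 8 = 0, which IS divisible by 1, so compatible.
    Write x = 8 + 15·t and substitute into x ≡ 8 (mod 14): 15·t ≡ 8 − 8 = 0 (mod 14).
    Reduce coefficients mod 14: 1·t ≡ 0 (mod 14).
    So t ≡ 0 (mod 14).
    Then x = 8 + 15·0 = 8, valid modulo lcm(15, 14) = 210: x ≡ 8 (mod 210).
  Combine with x ≡ 6 (mod 8): gcd(210, 8) = 2; 6 - 8 = -2, which IS divisible by 2, so compatible.
    Write x = 8 + 210·t and substitute into x ≡ 6 (mod 8): 210·t ≡ 6 − 8 = -2 (mod 8).
    Divide the congruence (and modulus) by g = 2: 105·t ≡ -1 (mod 4).
    Reduce coefficients mod 4: 1·t ≡ 3 (mod 4).
    So t ≡ 3 (mod 4).
    Then x = 8 + 210·3 = 638, valid modulo lcm(210, 8) = 840: x ≡ 638 (mod 840).
Verify: 638 mod 15 = 8, 638 mod 14 = 8, 638 mod 8 = 6.

x ≡ 638 (mod 840).


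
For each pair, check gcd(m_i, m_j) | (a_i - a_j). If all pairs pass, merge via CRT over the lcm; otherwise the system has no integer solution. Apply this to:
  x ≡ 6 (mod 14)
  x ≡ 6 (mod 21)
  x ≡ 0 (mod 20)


Moduli 14, 21, 20 are not pairwise coprime, so CRT works modulo lcm(m_i) when all pairwise compatibility conditions hold.
Pairwise compatibility: gcd(m_i, m_j) must divide a_i - a_j for every pair.
Merge one congruence at a time:
  Start: x ≡ 6 (mod 14).
  Combine with x ≡ 6 (mod 21): gcd(14, 21) = 7; 6 - 6 = 0, which IS divisible by 7, so compatible.
    Write x = 6 + 14·t and substitute into x ≡ 6 (mod 21): 14·t ≡ 6 − 6 = 0 (mod 21).
    Divide the congruence (and modulus) by g = 7: 2·t ≡ 0 (mod 3).
    The inverse of 2 mod 3 is 2 (since 2·2 = 4 = 1·3 + 1), so t ≡ 2·0 = 0 ≡ 0 (mod 3).
    Then x = 6 + 14·0 = 6, valid modulo lcm(14, 21) = 42: x ≡ 6 (mod 42).
  Combine with x ≡ 0 (mod 20): gcd(42, 20) = 2; 0 - 6 = -6, which IS divisible by 2, so compatible.
    Write x = 6 + 42·t and substitute into x ≡ 0 (mod 20): 42·t ≡ 0 − 6 = -6 (mod 20).
    Divide the congruence (and modulus) by g = 2: 21·t ≡ -3 (mod 10).
    Reduce coefficients mod 10: 1·t ≡ 7 (mod 10).
    So t ≡ 7 (mod 10).
    Then x = 6 + 42·7 = 300, valid modulo lcm(42, 20) = 420: x ≡ 300 (mod 420).
Verify: 300 mod 14 = 6, 300 mod 21 = 6, 300 mod 20 = 0.

x ≡ 300 (mod 420).


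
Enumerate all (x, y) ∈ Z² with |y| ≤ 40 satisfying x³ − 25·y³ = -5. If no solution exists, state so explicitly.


The equation is x³ - 25y³ = -5. For fixed y, x³ = 25·y³ − 5, so a solution requires the RHS to be a perfect cube.
Strategy: iterate y from -40 to 40, compute RHS = 25·y³ − 5, and check whether it is a (positive or negative) perfect cube.
Check small values of y:
  y = 0: RHS = -5 is not a perfect cube.
  y = 1: RHS = 20 is not a perfect cube.
  y = -1: RHS = -30 is not a perfect cube.
  y = 2: RHS = 195 is not a perfect cube.
  y = -2: RHS = -205 is not a perfect cube.
  y = 3: RHS = 670 is not a perfect cube.
  y = -3: RHS = -680 is not a perfect cube.
Continuing the search up to |y| = 40 finds no solutions either.
No (x, y) in the scanned range satisfies the equation.

No integer solutions with |y| ≤ 40.


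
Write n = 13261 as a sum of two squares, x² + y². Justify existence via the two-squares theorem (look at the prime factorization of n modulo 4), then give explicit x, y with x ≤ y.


Step 1: Factor n = 13261 = 89 · 149.
Step 2: Check the mod-4 condition on each prime factor: 89 ≡ 1 (mod 4), exponent 1; 149 ≡ 1 (mod 4), exponent 1.
All primes ≡ 3 (mod 4) appear to even exponent (or don't appear), so by the two-squares theorem n IS expressible as a sum of two squares.
Step 3: Build a representation. Here n = 89 · 149 is a product of primes ≡ 1 (mod 4). Each prime p ≡ 1 (mod 4) is itself a sum of two squares; find a² by testing p − a² for a perfect square:
  89: 89 − 1² = 88, 89 − 2² = 85, 89 − 3² = 80, 89 − 4² = 73, 89 − 5² = 64 = 8² ⇒ 89 = 5² + 8².
  149: 149 − 1² = 148, 149 − 2² = 145, 149 − 3² = 140, 149 − 4² = 133, 149 − 5² = 124, 149 − 6² = 113, 149 − 7² = 100 = 10² ⇒ 149 = 7² + 10².
  Combine using the Brahmagupta–Fibonacci identity (a² + b²)(c² + d²) = (ac − bd)² + (ad + bc)² = (ac + bd)² + (ad − bc)²:
  89 · 149 = 13261: from (5² + 8²)(7² + 10²), take (5·7 − 8·10, 5·10 + 8·7) = (35 − 80, 50 + 56) = (-45, 106); dropping signs (only squares matter) gives (45, 106); check 45² + 106² = 2025 + 11236 = 13261 ✓.
Step 4: Order so x ≤ y and verify: 45² + 106² = 2025 + 11236 = 13261 = n. ✓

n = 13261 = 45² + 106² (one valid representation with x ≤ y).


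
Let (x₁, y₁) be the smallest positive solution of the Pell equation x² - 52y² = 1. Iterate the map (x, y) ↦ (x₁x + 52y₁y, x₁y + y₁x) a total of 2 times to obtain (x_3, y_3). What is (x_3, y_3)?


Step 1: Find the fundamental solution (x₁, y₁) of x² - 52y² = 1.
  Expand √52 as a continued fraction. a₀ = ⌊√52⌋ = 7; iterate m_{k+1} = d_k·a_k − m_k, d_{k+1} = (52 − m_{k+1}²)/d_k, a_{k+1} = ⌊(a₀ + m_{k+1})/d_{k+1}⌋ (starting m₀ = 0, d₀ = 1), with convergents p_k = a_k·p_{k-1} + p_{k-2}, q_k = a_k·q_{k-1} + q_{k-2} (p₋₁ = 1, q₋₁ = 0):
  k = 0: a₀ = 7; p₀/q₀ = 7/1; p₀² − 52·q₀² = 49 − 52 = -3.
  k = 1: m = 7, d = 3, a = ⌊(7 + 7)/3⌋ = 4; p/q = (4·7 + 1)/(4·1 + 0) = 29/4; p² − 52·q² = 841 − 832 = 9.
  k = 2: m = 5, d = 9, a = ⌊(7 + 5)/9⌋ = 1; p/q = (1·29 + 7)/(1·4 + 1) = 36/5; p² − 52·q² = 1296 − 1300 = -4.
  k = 3: m = 4, d = 4, a = ⌊(7 + 4)/4⌋ = 2; p/q = (2·36 + 29)/(2·5 + 4) = 101/14; p² − 52·q² = 10201 − 10192 = 9.
  k = 4: m = 4, d = 9, a = ⌊(7 + 4)/9⌋ = 1; p/q = (1·101 + 36)/(1·14 + 5) = 137/19; p² − 52·q² = 18769 − 18772 = -3.
  k = 5: m = 5, d = 3, a = ⌊(7 + 5)/3⌋ = 4; p/q = (4·137 + 101)/(4·19 + 14) = 649/90; p² − 52·q² = 421201 − 421200 = 1.
  The first convergent with p² − 52·q² = 1 gives the fundamental solution (x₁, y₁) = (649, 90).
Step 2: Apply the recurrence (x_{n+1}, y_{n+1}) = (x₁x_n + 52y₁y_n, x₁y_n + y₁x_n) repeatedly.
  From (x_1, y_1) = (649, 90): x_2 = 649·649 + 52·90·90 = 842401; y_2 = 649·90 + 90·649 = 116820.
  From (x_2, y_2) = (842401, 116820): x_3 = 649·842401 + 52·90·116820 = 1093435849; y_3 = 649·116820 + 90·842401 = 151632270.
Step 3: Verify x_3² - 52·y_3² = 1195601955878350801 - 1195601955878350800 = 1 (should be 1). ✓

(x_1, y_1) = (649, 90); (x_3, y_3) = (1093435849, 151632270).


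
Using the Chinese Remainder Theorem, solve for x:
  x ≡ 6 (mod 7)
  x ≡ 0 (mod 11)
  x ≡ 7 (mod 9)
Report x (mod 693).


Moduli 7, 11, 9 are pairwise coprime; by CRT there is a unique solution modulo M = 7 · 11 · 9 = 693.
Solve pairwise, accumulating the modulus:
  Start with x ≡ 6 (mod 7).
  Combine with x ≡ 0 (mod 11): since gcd(7, 11) = 1, we get a unique residue mod 77.
    Write x = 6 + 7·t and substitute into x ≡ 0 (mod 11): 7·t ≡ 0 − 6 = -6 (mod 11).
    Reduce coefficients mod 11: 7·t ≡ 5 (mod 11).
    The inverse of 7 mod 11 is 8 (since 7·8 = 56 = 5·11 + 1), so t ≡ 8·5 = 40 ≡ 7 (mod 11).
    Then x = 6 + 7·7 = 55, valid modulo lcm(7, 11) = 77: x ≡ 55 (mod 77).
  Combine with x ≡ 7 (mod 9): since gcd(77, 9) = 1, we get a unique residue mod 693.
    Write x = 55 + 77·t and substitute into x ≡ 7 (mod 9): 77·t ≡ 7 − 55 = -48 (mod 9).
    Reduce coefficients mod 9: 5·t ≡ 6 (mod 9).
    The inverse of 5 mod 9 is 2 (since 5·2 = 10 = 1·9 + 1), so t ≡ 2·6 = 12 ≡ 3 (mod 9).
    Then x = 55 + 77·3 = 286, valid modulo lcm(77, 9) = 693: x ≡ 286 (mod 693).
Verify: 286 mod 7 = 6 ✓, 286 mod 11 = 0 ✓, 286 mod 9 = 7 ✓.

x ≡ 286 (mod 693).


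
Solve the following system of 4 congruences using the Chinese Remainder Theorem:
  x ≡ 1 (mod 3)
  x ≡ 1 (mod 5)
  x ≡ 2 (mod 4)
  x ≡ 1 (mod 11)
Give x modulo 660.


Product of moduli M = 3 · 5 · 4 · 11 = 660.
Merge one congruence at a time:
  Start: x ≡ 1 (mod 3).
  Combine with x ≡ 1 (mod 5); new modulus lcm = 15.
    Write x = 1 + 3·t and substitute into x ≡ 1 (mod 5): 3·t ≡ 1 − 1 = 0 (mod 5).
    The inverse of 3 mod 5 is 2 (since 3·2 = 6 = 1·5 + 1), so t ≡ 2·0 = 0 ≡ 0 (mod 5).
    Then x = 1 + 3·0 = 1, valid modulo lcm(3, 5) = 15: x ≡ 1 (mod 15).
  Combine with x ≡ 2 (mod 4); new modulus lcm = 60.
    Write x = 1 + 15·t and substitute into x ≡ 2 (mod 4): 15·t ≡ 2 − 1 = 1 (mod 4).
    Reduce coefficients mod 4: 3·t ≡ 1 (mod 4).
    The inverse of 3 mod 4 is 3 (since 3·3 = 9 = 2·4 + 1), so t ≡ 3·1 = 3 ≡ 3 (mod 4).
    Then x = 1 + 15·3 = 46, valid modulo lcm(15, 4) = 60: x ≡ 46 (mod 60).
  Combine with x ≡ 1 (mod 11); new modulus lcm = 660.
    Write x = 46 + 60·t and substitute into x ≡ 1 (mod 11): 60·t ≡ 1 − 46 = -45 (mod 11).
    Reduce coefficients mod 11: 5·t ≡ 10 (mod 11).
    The inverse of 5 mod 11 is 9 (since 5·9 = 45 = 4·11 + 1), so t ≡ 9·10 = 90 ≡ 2 (mod 11).
    Then x = 46 + 60·2 = 166, valid modulo lcm(60, 11) = 660: x ≡ 166 (mod 660).
Verify against each original: 166 mod 3 = 1, 166 mod 5 = 1, 166 mod 4 = 2, 166 mod 11 = 1.

x ≡ 166 (mod 660).


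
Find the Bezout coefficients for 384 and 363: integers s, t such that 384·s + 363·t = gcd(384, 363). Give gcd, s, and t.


Euclidean algorithm on (384, 363) — divide until remainder is 0:
  384 = 1 · 363 + 21
  363 = 17 · 21 + 6
  21 = 3 · 6 + 3
  6 = 2 · 3 + 0
gcd(384, 363) = 3.
Track Bezout coefficients alongside the remainders: start with r₀ = 384 = a·1 + b·0 (s = 1, t = 0) and r₁ = 363 = a·0 + b·1 (s = 0, t = 1); each new remainder r_{k+1} = r_{k-1} − q_k·r_k inherits s_{k+1} = s_{k-1} − q_k·s_k, t_{k+1} = t_{k-1} − q_k·t_k, so r_k = a·s_k + b·t_k at every step:
  q = 1: r = 21, s = 1 − 1·0 = 1, t = 0 − 1·1 = -1  (check: 384·1 + 363·(-1) = 21)
  q = 17: r = 6, s = 0 − 17·1 = -17, t = 1 − 17·(-1) = 18  (check: 384·(-17) + 363·18 = 6)
  q = 3: r = 3, s = 1 − 3·(-17) = 52, t = -1 − 3·18 = -55  (check: 384·52 + 363·(-55) = 3)
The row with r = 3 (the gcd) gives the Bezout coefficients s = 52, t = -55.
Result: 384 · (52) + 363 · (-55) = 3.

gcd(384, 363) = 3; s = 52, t = -55 (check: 384·52 + 363·(-55) = 3).


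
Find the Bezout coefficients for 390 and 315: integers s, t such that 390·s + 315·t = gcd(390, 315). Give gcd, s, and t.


Euclidean algorithm on (390, 315) — divide until remainder is 0:
  390 = 1 · 315 + 75
  315 = 4 · 75 + 15
  75 = 5 · 15 + 0
gcd(390, 315) = 15.
Track Bezout coefficients alongside the remainders: start with r₀ = 390 = a·1 + b·0 (s = 1, t = 0) and r₁ = 315 = a·0 + b·1 (s = 0, t = 1); each new remainder r_{k+1} = r_{k-1} − q_k·r_k inherits s_{k+1} = s_{k-1} − q_k·s_k, t_{k+1} = t_{k-1} − q_k·t_k, so r_k = a·s_k + b·t_k at every step:
  q = 1: r = 75, s = 1 − 1·0 = 1, t = 0 − 1·1 = -1  (check: 390·1 + 315·(-1) = 75)
  q = 4: r = 15, s = 0 − 4·1 = -4, t = 1 − 4·(-1) = 5  (check: 390·(-4) + 315·5 = 15)
The row with r = 15 (the gcd) gives the Bezout coefficients s = -4, t = 5.
Result: 390 · (-4) + 315 · (5) = 15.

gcd(390, 315) = 15; s = -4, t = 5 (check: 390·(-4) + 315·5 = 15).


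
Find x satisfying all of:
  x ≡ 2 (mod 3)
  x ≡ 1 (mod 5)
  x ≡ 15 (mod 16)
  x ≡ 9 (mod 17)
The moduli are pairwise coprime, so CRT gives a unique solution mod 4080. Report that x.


Product of moduli M = 3 · 5 · 16 · 17 = 4080.
Merge one congruence at a time:
  Start: x ≡ 2 (mod 3).
  Combine with x ≡ 1 (mod 5); new modulus lcm = 15.
    Write x = 2 + 3·t and substitute into x ≡ 1 (mod 5): 3·t ≡ 1 − 2 = -1 (mod 5).
    Reduce coefficients mod 5: 3·t ≡ 4 (mod 5).
    The inverse of 3 mod 5 is 2 (since 3·2 = 6 = 1·5 + 1), so t ≡ 2·4 = 8 ≡ 3 (mod 5).
    Then x = 2 + 3·3 = 11, valid modulo lcm(3, 5) = 15: x ≡ 11 (mod 15).
  Combine with x ≡ 15 (mod 16); new modulus lcm = 240.
    Write x = 11 + 15·t and substitute into x ≡ 15 (mod 16): 15·t ≡ 15 − 11 = 4 (mod 16).
    The inverse of 15 mod 16 is 15 (since 15·15 = 225 = 14·16 + 1), so t ≡ 15·4 = 60 ≡ 12 (mod 16).
    Then x = 11 + 15·12 = 191, valid modulo lcm(15, 16) = 240: x ≡ 191 (mod 240).
  Combine with x ≡ 9 (mod 17); new modulus lcm = 4080.
    Write x = 191 + 240·t and substitute into x ≡ 9 (mod 17): 240·t ≡ 9 − 191 = -182 (mod 17).
    Reduce coefficients mod 17: 2·t ≡ 5 (mod 17).
    The inverse of 2 mod 17 is 9 (since 2·9 = 18 = 1·17 + 1), so t ≡ 9·5 = 45 ≡ 11 (mod 17).
    Then x = 191 + 240·11 = 2831, valid modulo lcm(240, 17) = 4080: x ≡ 2831 (mod 4080).
Verify against each original: 2831 mod 3 = 2, 2831 mod 5 = 1, 2831 mod 16 = 15, 2831 mod 17 = 9.

x ≡ 2831 (mod 4080).


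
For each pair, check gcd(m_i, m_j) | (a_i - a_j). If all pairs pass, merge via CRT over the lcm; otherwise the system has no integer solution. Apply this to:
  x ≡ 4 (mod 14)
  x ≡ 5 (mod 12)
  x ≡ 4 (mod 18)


Moduli 14, 12, 18 are not pairwise coprime, so CRT works modulo lcm(m_i) when all pairwise compatibility conditions hold.
Pairwise compatibility: gcd(m_i, m_j) must divide a_i - a_j for every pair.
Merge one congruence at a time:
  Start: x ≡ 4 (mod 14).
  Combine with x ≡ 5 (mod 12): gcd(14, 12) = 2, and 5 - 4 = 1 is NOT divisible by 2.
    ⇒ system is inconsistent (no integer solution).

No solution (the system is inconsistent).


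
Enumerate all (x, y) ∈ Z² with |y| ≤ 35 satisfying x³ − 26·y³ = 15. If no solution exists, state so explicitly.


The equation is x³ - 26y³ = 15. For fixed y, x³ = 26·y³ + 15, so a solution requires the RHS to be a perfect cube.
Strategy: iterate y from -35 to 35, compute RHS = 26·y³ + 15, and check whether it is a (positive or negative) perfect cube.
Check small values of y:
  y = 0: RHS = 15 is not a perfect cube.
  y = 1: RHS = 41 is not a perfect cube.
  y = -1: RHS = -11 is not a perfect cube.
  y = 2: RHS = 223 is not a perfect cube.
  y = -2: RHS = -193 is not a perfect cube.
  y = 3: RHS = 717 is not a perfect cube.
  y = -3: RHS = -687 is not a perfect cube.
Continuing the search up to |y| = 35 finds no solutions either.
No (x, y) in the scanned range satisfies the equation.

No integer solutions with |y| ≤ 35.


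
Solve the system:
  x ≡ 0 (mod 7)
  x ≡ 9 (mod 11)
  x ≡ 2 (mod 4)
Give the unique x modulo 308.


Moduli 7, 11, 4 are pairwise coprime; by CRT there is a unique solution modulo M = 7 · 11 · 4 = 308.
Solve pairwise, accumulating the modulus:
  Start with x ≡ 0 (mod 7).
  Combine with x ≡ 9 (mod 11): since gcd(7, 11) = 1, we get a unique residue mod 77.
    Write x = 0 + 7·t and substitute into x ≡ 9 (mod 11): 7·t ≡ 9 − 0 = 9 (mod 11).
    The inverse of 7 mod 11 is 8 (since 7·8 = 56 = 5·11 + 1), so t ≡ 8·9 = 72 ≡ 6 (mod 11).
    Then x = 0 + 7·6 = 42, valid modulo lcm(7, 11) = 77: x ≡ 42 (mod 77).
  Combine with x ≡ 2 (mod 4): since gcd(77, 4) = 1, we get a unique residue mod 308.
    Write x = 42 + 77·t and substitute into x ≡ 2 (mod 4): 77·t ≡ 2 − 42 = -40 (mod 4).
    Reduce coefficients mod 4: 1·t ≡ 0 (mod 4).
    So t ≡ 0 (mod 4).
    Then x = 42 + 77·0 = 42, valid modulo lcm(77, 4) = 308: x ≡ 42 (mod 308).
Verify: 42 mod 7 = 0 ✓, 42 mod 11 = 9 ✓, 42 mod 4 = 2 ✓.

x ≡ 42 (mod 308).
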